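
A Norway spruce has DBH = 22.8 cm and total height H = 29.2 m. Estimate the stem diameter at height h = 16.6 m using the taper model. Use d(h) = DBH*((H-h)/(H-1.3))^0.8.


Taper: d(h) = DBH * ((H - h) / (H - 1.3))^0.8
Numerator = H - h = 29.2 - 16.6 = 12.6 m
Denominator = H - 1.3 = 29.2 - 1.3 = 27.9 m
Ratio = 12.6 / 27.9 = 0.45161
d = 22.8 * 0.45161^0.8 = 12.1 cm

12.1


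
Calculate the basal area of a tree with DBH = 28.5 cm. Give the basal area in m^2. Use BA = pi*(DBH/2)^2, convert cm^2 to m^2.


Formula: BA = pi * (DBH/2)^2 / 10000  (cm^2 to m^2)
Radius = DBH/2 = 28.5/2 = 14.25 cm
BA = pi * 14.25^2 / 10000
   = 637.9397 cm^2 / 10000
   = 0.0638 m^2

0.0638


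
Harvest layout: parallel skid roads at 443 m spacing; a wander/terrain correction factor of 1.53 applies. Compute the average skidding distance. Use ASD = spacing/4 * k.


Formula: ASD = (spacing / 4) * correction
Uncorrected distance = spacing / 4 = 443 / 4 = 110.75 m
ASD = 110.75 * 1.53 = 169 m

169


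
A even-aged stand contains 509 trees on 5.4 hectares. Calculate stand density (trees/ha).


Formula: Stand Density = N_trees / Area_ha
Density = 509 trees / 5.4 ha
Density = 94 trees/ha

94


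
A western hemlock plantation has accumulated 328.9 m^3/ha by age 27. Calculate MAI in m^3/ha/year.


Formula: MAI = Total Volume / Stand Age
MAI = 328.9 m^3/ha / 27 years
MAI = 12.18 m^3/ha/year

12.18


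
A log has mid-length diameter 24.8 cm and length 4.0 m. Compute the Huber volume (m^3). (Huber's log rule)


Huber: V = Am * L,  Am = pi*(Dm/200)^2
Am = pi*(24.8/200)^2 = 0.048305 m^2
V = 0.048305*4.0 = 0.1932 m^3

0.1932


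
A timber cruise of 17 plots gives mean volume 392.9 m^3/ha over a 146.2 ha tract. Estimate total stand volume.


Formula: Total Volume = Mean Volume per ha * Total Area
Total Volume = 392.9 m^3/ha * 146.2 ha
Total Volume = 57442 m^3

57442


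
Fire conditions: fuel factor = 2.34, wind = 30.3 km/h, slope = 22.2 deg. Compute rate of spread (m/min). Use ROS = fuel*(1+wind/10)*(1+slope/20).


Formula: ROS = fuel * (1 + wind/10) * (1 + slope/20)
Wind factor = 1 + 30.3/10 = 4.03
Slope factor = 1 + 22.2/20 = 2.11
ROS = 2.34 * 4.03 * 2.11 = 19.9 m/min

19.9


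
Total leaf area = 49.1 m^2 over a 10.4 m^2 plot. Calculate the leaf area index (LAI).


Formula: LAI = total leaf area / ground area  (dimensionless)
LAI = 49.1 m^2 / 10.4 m^2
LAI = 4.72

4.72


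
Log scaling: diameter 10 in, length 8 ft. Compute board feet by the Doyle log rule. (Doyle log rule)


Doyle: BF = (D - 4)^2 * L / 16
Adjusted diameter = 10 - 4 = 6 in
(D-4)^2 = 6^2 = 36
BF = 36 * 8 / 16 = 18 BF

18


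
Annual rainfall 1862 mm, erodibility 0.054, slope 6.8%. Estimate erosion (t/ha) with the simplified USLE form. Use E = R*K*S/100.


Formula: E = R * K * S / 100  (simplified USLE)
R * K = 1862 * 0.054 = 100.548
E = 100.548 * 6.8 / 100 = 6.84 t/ha

6.84


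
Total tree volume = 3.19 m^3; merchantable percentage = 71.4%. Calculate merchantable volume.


Formula: MV = V_total * (merchantable_pct / 100)
Merchantable fraction = 71.4% / 100 = 0.714
MV = 3.19 m^3 * 0.714 = 2.278 m^3

2.278


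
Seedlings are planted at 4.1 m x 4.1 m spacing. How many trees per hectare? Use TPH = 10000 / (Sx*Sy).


Formula: TPH = 10000 m^2/ha / (spacing_x * spacing_y)
Area per tree = 4.1 m * 4.1 m = 16.81 m^2
TPH = 10000 / 16.81 = 595 trees/ha

595


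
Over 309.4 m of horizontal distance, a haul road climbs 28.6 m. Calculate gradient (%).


Formula: Gradient = rise / run * 100
Gradient = 28.6 / 309.4 * 100 = 9.2%

9.2


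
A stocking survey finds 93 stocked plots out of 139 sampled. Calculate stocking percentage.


Formula: Stocking % = stocked plots / total plots * 100
Stocking = 93 / 139 * 100
Stocking = 0.6691 * 100 = 66.9%

66.9


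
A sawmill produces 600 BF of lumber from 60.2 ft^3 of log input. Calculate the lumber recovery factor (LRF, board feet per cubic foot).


Formula: LRF = Lumber Output (BF) / Log Input (ft^3)
LRF = 600 BF / 60.2 ft^3
LRF = 9.97 BF/ft^3

9.97


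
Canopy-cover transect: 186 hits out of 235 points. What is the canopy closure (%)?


Formula: Canopy closure = covered points / total points * 100
Closure = 186 / 235 * 100
Closure = 0.7915 * 100 = 79.1%

79.1


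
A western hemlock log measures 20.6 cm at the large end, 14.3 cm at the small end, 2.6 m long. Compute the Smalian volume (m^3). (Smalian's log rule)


Smalian: V = (A1 + A2)/2 * L,  A = pi*(D/200)^2
A1 = pi*(20.6/200)^2 = 0.033329 m^2
A2 = pi*(14.3/200)^2 = 0.016061 m^2
V = (0.033329+0.016061)/2*2.6 = 0.0642 m^3

0.0642


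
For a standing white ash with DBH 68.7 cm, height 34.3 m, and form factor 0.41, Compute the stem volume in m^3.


Formula: V = pi * (DBH/200)^2 * H * ff
Radius = DBH/200 = 68.7/200 = 0.3435 m
Radius^2 = 0.3435^2 = 0.11799225 m^2
V = pi * 0.11799225 * 34.3 * 0.41
V = 5.213 m^3

5.213


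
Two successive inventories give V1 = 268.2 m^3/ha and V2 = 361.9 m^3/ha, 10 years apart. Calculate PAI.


Formula: PAI = (V_T2 - V_T1) / (T2 - T1)
Volume increment = 361.9 - 268.2 = 93.7 m^3/ha
PAI = 93.7 / 10 = 9.37 m^3/ha/year

9.37


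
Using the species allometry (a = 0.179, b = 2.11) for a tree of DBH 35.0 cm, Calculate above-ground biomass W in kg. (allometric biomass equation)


Formula: W = a * DBH^b  (allometric power law)
DBH^b = 35.0^2.11 = 1811.2716
W = 0.179 * 1811.2716 = 324.2 kg

324.2


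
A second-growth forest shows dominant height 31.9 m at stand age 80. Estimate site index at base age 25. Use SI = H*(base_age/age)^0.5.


Formula: SI = H_dom * (base_age / age)^0.5
Age ratio = 25 / 80 = 0.3125
sqrt(age_ratio) = 0.55902
SI = 31.9 * 0.55902 = 17.8 m

17.8


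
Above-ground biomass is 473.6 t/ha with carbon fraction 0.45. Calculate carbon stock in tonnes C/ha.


Formula: Carbon Stock = Biomass * Carbon Fraction
C = 473.6 t/ha * 0.45
C = 213.1 t C/ha

213.1


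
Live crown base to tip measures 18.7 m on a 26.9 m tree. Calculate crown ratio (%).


Formula: Crown Ratio = (Crown Length / Total Height) * 100
CR = (18.7 m / 26.9 m) * 100
CR = 0.6952 * 100 = 69.5%

69.5


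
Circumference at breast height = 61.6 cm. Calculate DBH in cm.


Formula: DBH = C / pi
DBH = 61.6 / pi
pi = 3.14159...
DBH = 19.6 cm

19.6


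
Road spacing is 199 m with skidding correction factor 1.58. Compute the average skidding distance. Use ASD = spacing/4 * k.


Formula: ASD = (spacing / 4) * correction
Uncorrected distance = spacing / 4 = 199 / 4 = 49.75 m
ASD = 49.75 * 1.58 = 79 m

79


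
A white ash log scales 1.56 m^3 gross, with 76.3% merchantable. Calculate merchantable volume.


Formula: MV = V_total * (merchantable_pct / 100)
Merchantable fraction = 76.3% / 100 = 0.763
MV = 1.56 m^3 * 0.763 = 1.19 m^3

1.19


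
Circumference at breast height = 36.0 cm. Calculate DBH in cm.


Formula: DBH = C / pi
DBH = 36.0 / pi
pi = 3.14159...
DBH = 11.5 cm

11.5


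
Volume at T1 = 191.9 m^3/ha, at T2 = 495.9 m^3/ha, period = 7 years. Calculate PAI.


Formula: PAI = (V_T2 - V_T1) / (T2 - T1)
Volume increment = 495.9 - 191.9 = 304.0 m^3/ha
PAI = 304.0 / 7 = 43.43 m^3/ha/year

43.43


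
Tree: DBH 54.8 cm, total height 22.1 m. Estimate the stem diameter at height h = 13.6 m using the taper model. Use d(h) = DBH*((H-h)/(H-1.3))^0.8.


Taper: d(h) = DBH * ((H - h) / (H - 1.3))^0.8
Numerator = H - h = 22.1 - 13.6 = 8.5 m
Denominator = H - 1.3 = 22.1 - 1.3 = 20.8 m
Ratio = 8.5 / 20.8 = 0.40865
d = 54.8 * 0.40865^0.8 = 26.8 cm

26.8


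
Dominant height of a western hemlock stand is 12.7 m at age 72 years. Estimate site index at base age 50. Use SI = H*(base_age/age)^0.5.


Formula: SI = H_dom * (base_age / age)^0.5
Age ratio = 50 / 72 = 0.69444
sqrt(age_ratio) = 0.83333
SI = 12.7 * 0.83333 = 10.6 m

10.6


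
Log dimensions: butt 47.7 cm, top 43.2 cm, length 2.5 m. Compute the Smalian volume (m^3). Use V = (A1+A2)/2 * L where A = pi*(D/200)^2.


Smalian: V = (A1 + A2)/2 * L,  A = pi*(D/200)^2
A1 = pi*(47.7/200)^2 = 0.178701 m^2
A2 = pi*(43.2/200)^2 = 0.146574 m^2
V = (0.178701+0.146574)/2*2.5 = 0.4066 m^3

0.4066


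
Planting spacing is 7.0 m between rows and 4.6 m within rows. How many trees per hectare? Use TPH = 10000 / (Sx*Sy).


Formula: TPH = 10000 m^2/ha / (spacing_x * spacing_y)
Area per tree = 7.0 m * 4.6 m = 32.2 m^2
TPH = 10000 / 32.2 = 311 trees/ha

311


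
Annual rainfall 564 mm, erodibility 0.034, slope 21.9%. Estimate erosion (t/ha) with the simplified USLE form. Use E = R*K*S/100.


Formula: E = R * K * S / 100  (simplified USLE)
R * K = 564 * 0.034 = 19.176
E = 19.176 * 21.9 / 100 = 4.2 t/ha

4.2


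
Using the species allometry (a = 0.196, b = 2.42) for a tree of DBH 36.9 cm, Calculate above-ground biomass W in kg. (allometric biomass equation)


Formula: W = a * DBH^b  (allometric power law)
DBH^b = 36.9^2.42 = 6197.3184
W = 0.196 * 6197.3184 = 1214.7 kg

1214.7


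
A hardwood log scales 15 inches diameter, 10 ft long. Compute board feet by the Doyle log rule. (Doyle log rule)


Doyle: BF = (D - 4)^2 * L / 16
Adjusted diameter = 15 - 4 = 11 in
(D-4)^2 = 11^2 = 121
BF = 121 * 10 / 16 = 76 BF

76


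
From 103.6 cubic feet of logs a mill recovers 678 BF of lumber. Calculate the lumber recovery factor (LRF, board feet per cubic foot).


Formula: LRF = Lumber Output (BF) / Log Input (ft^3)
LRF = 678 BF / 103.6 ft^3
LRF = 6.54 BF/ft^3

6.54


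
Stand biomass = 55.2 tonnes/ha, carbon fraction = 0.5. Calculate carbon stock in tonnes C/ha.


Formula: Carbon Stock = Biomass * Carbon Fraction
C = 55.2 t/ha * 0.5
C = 27.6 t C/ha

27.6


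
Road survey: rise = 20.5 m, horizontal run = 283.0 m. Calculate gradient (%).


Formula: Gradient = rise / run * 100
Gradient = 20.5 / 283.0 * 100 = 7.2%

7.2


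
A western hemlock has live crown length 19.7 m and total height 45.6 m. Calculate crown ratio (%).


Formula: Crown Ratio = (Crown Length / Total Height) * 100
CR = (19.7 m / 45.6 m) * 100
CR = 0.432 * 100 = 43.2%

43.2


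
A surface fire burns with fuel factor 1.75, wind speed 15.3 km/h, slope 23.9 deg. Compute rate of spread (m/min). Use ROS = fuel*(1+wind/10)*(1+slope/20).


Formula: ROS = fuel * (1 + wind/10) * (1 + slope/20)
Wind factor = 1 + 15.3/10 = 2.53
Slope factor = 1 + 23.9/20 = 2.195
ROS = 1.75 * 2.53 * 2.195 = 9.72 m/min

9.72


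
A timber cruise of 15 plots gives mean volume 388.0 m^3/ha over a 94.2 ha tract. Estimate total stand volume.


Formula: Total Volume = Mean Volume per ha * Total Area
Total Volume = 388.0 m^3/ha * 94.2 ha
Total Volume = 36550 m^3

36550


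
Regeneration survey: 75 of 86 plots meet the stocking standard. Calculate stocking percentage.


Formula: Stocking % = stocked plots / total plots * 100
Stocking = 75 / 86 * 100
Stocking = 0.8721 * 100 = 87.2%

87.2


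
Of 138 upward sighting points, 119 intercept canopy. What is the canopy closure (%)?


Formula: Canopy closure = covered points / total points * 100
Closure = 119 / 138 * 100
Closure = 0.8623 * 100 = 86.2%

86.2


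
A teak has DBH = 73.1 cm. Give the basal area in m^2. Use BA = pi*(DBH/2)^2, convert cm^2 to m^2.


Formula: BA = pi * (DBH/2)^2 / 10000  (cm^2 to m^2)
Radius = DBH/2 = 73.1/2 = 36.55 cm
BA = pi * 36.55^2 / 10000
   = 4196.8615 cm^2 / 10000
   = 0.4197 m^2

0.4197


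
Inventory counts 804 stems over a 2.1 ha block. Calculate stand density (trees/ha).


Formula: Stand Density = N_trees / Area_ha
Density = 804 trees / 2.1 ha
Density = 383 trees/ha

383


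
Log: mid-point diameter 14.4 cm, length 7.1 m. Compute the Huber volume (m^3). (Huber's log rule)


Huber: V = Am * L,  Am = pi*(Dm/200)^2
Am = pi*(14.4/200)^2 = 0.016286 m^2
V = 0.016286*7.1 = 0.1156 m^3

0.1156


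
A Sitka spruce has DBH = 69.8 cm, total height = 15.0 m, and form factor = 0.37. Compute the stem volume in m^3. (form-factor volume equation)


Formula: V = pi * (DBH/200)^2 * H * ff
Radius = DBH/200 = 69.8/200 = 0.349 m
Radius^2 = 0.349^2 = 0.121801 m^2
V = pi * 0.121801 * 15.0 * 0.37
V = 2.124 m^3

2.124


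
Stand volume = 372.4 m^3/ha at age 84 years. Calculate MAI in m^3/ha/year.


Formula: MAI = Total Volume / Stand Age
MAI = 372.4 m^3/ha / 84 years
MAI = 4.43 m^3/ha/year

4.43


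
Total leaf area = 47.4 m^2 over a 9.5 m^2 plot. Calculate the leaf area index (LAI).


Formula: LAI = total leaf area / ground area  (dimensionless)
LAI = 47.4 m^2 / 9.5 m^2
LAI = 4.99

4.99


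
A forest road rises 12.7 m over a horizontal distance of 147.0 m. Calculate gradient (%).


Formula: Gradient = rise / run * 100
Gradient = 12.7 / 147.0 * 100 = 8.6%

8.6


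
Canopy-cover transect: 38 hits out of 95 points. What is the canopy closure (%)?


Formula: Canopy closure = covered points / total points * 100
Closure = 38 / 95 * 100
Closure = 0.4 * 100 = 40.0%

40.0


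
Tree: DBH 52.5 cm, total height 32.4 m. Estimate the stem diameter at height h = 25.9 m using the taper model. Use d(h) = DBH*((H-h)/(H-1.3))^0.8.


Taper: d(h) = DBH * ((H - h) / (H - 1.3))^0.8
Numerator = H - h = 32.4 - 25.9 = 6.5 m
Denominator = H - 1.3 = 32.4 - 1.3 = 31.1 m
Ratio = 6.5 / 31.1 = 0.209
d = 52.5 * 0.209^0.8 = 15.0 cm

15.0


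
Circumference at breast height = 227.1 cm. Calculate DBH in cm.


Formula: DBH = C / pi
DBH = 227.1 / pi
pi = 3.14159...
DBH = 72.3 cm

72.3


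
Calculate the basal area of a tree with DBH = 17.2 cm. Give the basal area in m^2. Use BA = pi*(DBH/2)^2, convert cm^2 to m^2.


Formula: BA = pi * (DBH/2)^2 / 10000  (cm^2 to m^2)
Radius = DBH/2 = 17.2/2 = 8.6 cm
BA = pi * 8.6^2 / 10000
   = 232.3522 cm^2 / 10000
   = 0.0232 m^2

0.0232


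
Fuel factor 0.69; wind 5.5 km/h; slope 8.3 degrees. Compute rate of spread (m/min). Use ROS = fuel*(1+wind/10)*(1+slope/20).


Formula: ROS = fuel * (1 + wind/10) * (1 + slope/20)
Wind factor = 1 + 5.5/10 = 1.55
Slope factor = 1 + 8.3/20 = 1.415
ROS = 0.69 * 1.55 * 1.415 = 1.51 m/min

1.51


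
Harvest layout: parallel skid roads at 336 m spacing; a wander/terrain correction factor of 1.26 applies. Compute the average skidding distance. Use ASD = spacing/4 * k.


Formula: ASD = (spacing / 4) * correction
Uncorrected distance = spacing / 4 = 336 / 4 = 84 m
ASD = 84 * 1.26 = 106 m

106


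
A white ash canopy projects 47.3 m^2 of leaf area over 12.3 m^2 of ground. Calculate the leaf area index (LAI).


Formula: LAI = total leaf area / ground area  (dimensionless)
LAI = 47.3 m^2 / 12.3 m^2
LAI = 3.85

3.85


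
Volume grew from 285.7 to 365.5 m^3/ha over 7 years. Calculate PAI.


Formula: PAI = (V_T2 - V_T1) / (T2 - T1)
Volume increment = 365.5 - 285.7 = 79.8 m^3/ha
PAI = 79.8 / 7 = 11.4 m^3/ha/year

11.4


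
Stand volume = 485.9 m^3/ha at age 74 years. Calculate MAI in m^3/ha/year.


Formula: MAI = Total Volume / Stand Age
MAI = 485.9 m^3/ha / 74 years
MAI = 6.57 m^3/ha/year

6.57


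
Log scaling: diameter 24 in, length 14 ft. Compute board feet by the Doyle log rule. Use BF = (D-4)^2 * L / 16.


Doyle: BF = (D - 4)^2 * L / 16
Adjusted diameter = 24 - 4 = 20 in
(D-4)^2 = 20^2 = 400
BF = 400 * 14 / 16 = 350 BF

350


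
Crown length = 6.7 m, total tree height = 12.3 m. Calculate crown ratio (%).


Formula: Crown Ratio = (Crown Length / Total Height) * 100
CR = (6.7 m / 12.3 m) * 100
CR = 0.5447 * 100 = 54.5%

54.5


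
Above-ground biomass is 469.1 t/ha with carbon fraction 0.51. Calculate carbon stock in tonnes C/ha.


Formula: Carbon Stock = Biomass * Carbon Fraction
C = 469.1 t/ha * 0.51
C = 239.2 t C/ha

239.2


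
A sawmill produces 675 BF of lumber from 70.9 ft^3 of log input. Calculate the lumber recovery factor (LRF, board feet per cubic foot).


Formula: LRF = Lumber Output (BF) / Log Input (ft^3)
LRF = 675 BF / 70.9 ft^3
LRF = 9.52 BF/ft^3

9.52


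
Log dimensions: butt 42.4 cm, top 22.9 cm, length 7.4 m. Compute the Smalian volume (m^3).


Smalian: V = (A1 + A2)/2 * L,  A = pi*(D/200)^2
A1 = pi*(42.4/200)^2 = 0.141196 m^2
A2 = pi*(22.9/200)^2 = 0.041187 m^2
V = (0.141196+0.041187)/2*7.4 = 0.6748 m^3

0.6748


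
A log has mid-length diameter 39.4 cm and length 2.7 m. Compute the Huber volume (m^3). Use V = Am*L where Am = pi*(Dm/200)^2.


Huber: V = Am * L,  Am = pi*(Dm/200)^2
Am = pi*(39.4/200)^2 = 0.121922 m^2
V = 0.121922*2.7 = 0.3292 m^3

0.3292


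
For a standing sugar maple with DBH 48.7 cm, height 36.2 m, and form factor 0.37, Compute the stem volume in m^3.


Formula: V = pi * (DBH/200)^2 * H * ff
Radius = DBH/200 = 48.7/200 = 0.2435 m
Radius^2 = 0.2435^2 = 0.05929225 m^2
V = pi * 0.05929225 * 36.2 * 0.37
V = 2.495 m^3

2.495


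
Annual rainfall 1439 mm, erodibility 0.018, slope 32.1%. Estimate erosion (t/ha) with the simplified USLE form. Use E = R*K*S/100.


Formula: E = R * K * S / 100  (simplified USLE)
R * K = 1439 * 0.018 = 25.902
E = 25.902 * 32.1 / 100 = 8.31 t/ha

8.31


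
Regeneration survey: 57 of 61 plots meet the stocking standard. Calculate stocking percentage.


Formula: Stocking % = stocked plots / total plots * 100
Stocking = 57 / 61 * 100
Stocking = 0.9344 * 100 = 93.4%

93.4


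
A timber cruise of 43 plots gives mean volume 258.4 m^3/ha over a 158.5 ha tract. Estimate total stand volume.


Formula: Total Volume = Mean Volume per ha * Total Area
Total Volume = 258.4 m^3/ha * 158.5 ha
Total Volume = 40956 m^3

40956


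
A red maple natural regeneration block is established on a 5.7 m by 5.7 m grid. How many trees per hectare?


Formula: TPH = 10000 m^2/ha / (spacing_x * spacing_y)
Area per tree = 5.7 m * 5.7 m = 32.49 m^2
TPH = 10000 / 32.49 = 308 trees/ha

308


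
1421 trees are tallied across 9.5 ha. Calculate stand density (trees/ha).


Formula: Stand Density = N_trees / Area_ha
Density = 1421 trees / 9.5 ha
Density = 150 trees/ha

150


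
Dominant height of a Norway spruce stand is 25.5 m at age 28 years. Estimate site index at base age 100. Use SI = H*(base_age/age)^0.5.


Formula: SI = H_dom * (base_age / age)^0.5
Age ratio = 100 / 28 = 3.57143
sqrt(age_ratio) = 1.88982
SI = 25.5 * 1.88982 = 48.2 m

48.2


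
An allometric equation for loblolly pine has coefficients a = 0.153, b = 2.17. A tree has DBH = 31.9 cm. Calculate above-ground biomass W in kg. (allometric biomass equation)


Formula: W = a * DBH^b  (allometric power law)
DBH^b = 31.9^2.17 = 1833.2673
W = 0.153 * 1833.2673 = 280.5 kg

280.5


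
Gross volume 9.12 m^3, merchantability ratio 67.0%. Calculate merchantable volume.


Formula: MV = V_total * (merchantable_pct / 100)
Merchantable fraction = 67.0% / 100 = 0.67
MV = 9.12 m^3 * 0.67 = 6.11 m^3

6.11


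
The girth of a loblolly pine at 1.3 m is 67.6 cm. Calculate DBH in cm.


Formula: DBH = C / pi
DBH = 67.6 / pi
pi = 3.14159...
DBH = 21.5 cm

21.5


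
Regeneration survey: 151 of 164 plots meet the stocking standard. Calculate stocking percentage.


Formula: Stocking % = stocked plots / total plots * 100
Stocking = 151 / 164 * 100
Stocking = 0.9207 * 100 = 92.1%

92.1


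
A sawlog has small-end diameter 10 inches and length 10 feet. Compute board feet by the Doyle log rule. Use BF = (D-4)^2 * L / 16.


Doyle: BF = (D - 4)^2 * L / 16
Adjusted diameter = 10 - 4 = 6 in
(D-4)^2 = 6^2 = 36
BF = 36 * 10 / 16 = 23 BF

23


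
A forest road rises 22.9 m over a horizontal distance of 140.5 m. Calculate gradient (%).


Formula: Gradient = rise / run * 100
Gradient = 22.9 / 140.5 * 100 = 16.3%

16.3


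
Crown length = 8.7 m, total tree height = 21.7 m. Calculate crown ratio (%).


Formula: Crown Ratio = (Crown Length / Total Height) * 100
CR = (8.7 m / 21.7 m) * 100
CR = 0.4009 * 100 = 40.1%

40.1


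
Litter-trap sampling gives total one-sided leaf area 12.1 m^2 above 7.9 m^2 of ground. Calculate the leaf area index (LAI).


Formula: LAI = total leaf area / ground area  (dimensionless)
LAI = 12.1 m^2 / 7.9 m^2
LAI = 1.53

1.53


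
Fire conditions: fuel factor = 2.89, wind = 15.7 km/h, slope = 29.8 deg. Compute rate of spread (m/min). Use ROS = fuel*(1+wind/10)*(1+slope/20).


Formula: ROS = fuel * (1 + wind/10) * (1 + slope/20)
Wind factor = 1 + 15.7/10 = 2.57
Slope factor = 1 + 29.8/20 = 2.49
ROS = 2.89 * 2.57 * 2.49 = 18.49 m/min

18.49


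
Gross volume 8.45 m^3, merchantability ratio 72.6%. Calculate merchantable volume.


Formula: MV = V_total * (merchantable_pct / 100)
Merchantable fraction = 72.6% / 100 = 0.726
MV = 8.45 m^3 * 0.726 = 6.135 m^3

6.135


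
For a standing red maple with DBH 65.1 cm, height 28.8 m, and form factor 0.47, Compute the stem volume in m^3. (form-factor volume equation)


Formula: V = pi * (DBH/200)^2 * H * ff
Radius = DBH/200 = 65.1/200 = 0.3255 m
Radius^2 = 0.3255^2 = 0.10595025 m^2
V = pi * 0.10595025 * 28.8 * 0.47
V = 4.505 m^3

4.505


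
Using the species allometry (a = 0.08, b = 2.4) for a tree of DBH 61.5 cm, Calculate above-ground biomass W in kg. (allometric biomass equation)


Formula: W = a * DBH^b  (allometric power law)
DBH^b = 61.5^2.4 = 19647.1824
W = 0.08 * 19647.1824 = 1571.8 kg

1571.8


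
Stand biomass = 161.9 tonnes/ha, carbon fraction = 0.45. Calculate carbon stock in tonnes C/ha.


Formula: Carbon Stock = Biomass * Carbon Fraction
C = 161.9 t/ha * 0.45
C = 72.9 t C/ha

72.9


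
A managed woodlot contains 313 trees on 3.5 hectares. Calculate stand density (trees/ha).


Formula: Stand Density = N_trees / Area_ha
Density = 313 trees / 3.5 ha
Density = 89 trees/ha

89


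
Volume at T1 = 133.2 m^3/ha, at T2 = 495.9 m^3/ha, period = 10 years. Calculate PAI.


Formula: PAI = (V_T2 - V_T1) / (T2 - T1)
Volume increment = 495.9 - 133.2 = 362.7 m^3/ha
PAI = 362.7 / 10 = 36.27 m^3/ha/year

36.27


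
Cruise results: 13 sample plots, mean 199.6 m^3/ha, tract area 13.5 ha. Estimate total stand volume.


Formula: Total Volume = Mean Volume per ha * Total Area
Total Volume = 199.6 m^3/ha * 13.5 ha
Total Volume = 2695 m^3

2695


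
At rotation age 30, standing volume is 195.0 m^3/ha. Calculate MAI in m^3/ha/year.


Formula: MAI = Total Volume / Stand Age
MAI = 195.0 m^3/ha / 30 years
MAI = 6.5 m^3/ha/year

6.5


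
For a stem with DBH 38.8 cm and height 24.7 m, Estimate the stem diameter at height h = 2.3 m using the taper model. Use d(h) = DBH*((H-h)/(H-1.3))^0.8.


Taper: d(h) = DBH * ((H - h) / (H - 1.3))^0.8
Numerator = H - h = 24.7 - 2.3 = 22.4 m
Denominator = H - 1.3 = 24.7 - 1.3 = 23.4 m
Ratio = 22.4 / 23.4 = 0.95726
d = 38.8 * 0.95726^0.8 = 37.5 cm

37.5


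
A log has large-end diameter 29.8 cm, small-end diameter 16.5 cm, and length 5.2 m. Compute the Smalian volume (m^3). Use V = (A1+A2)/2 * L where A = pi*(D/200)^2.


Smalian: V = (A1 + A2)/2 * L,  A = pi*(D/200)^2
A1 = pi*(29.8/200)^2 = 0.069746 m^2
A2 = pi*(16.5/200)^2 = 0.021382 m^2
V = (0.069746+0.021382)/2*5.2 = 0.2369 m^3

0.2369


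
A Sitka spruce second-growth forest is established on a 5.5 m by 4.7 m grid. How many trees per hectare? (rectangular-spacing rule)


Formula: TPH = 10000 m^2/ha / (spacing_x * spacing_y)
Area per tree = 5.5 m * 4.7 m = 25.85 m^2
TPH = 10000 / 25.85 = 387 trees/ha

387


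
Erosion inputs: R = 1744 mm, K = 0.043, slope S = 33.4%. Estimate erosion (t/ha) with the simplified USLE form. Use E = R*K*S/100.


Formula: E = R * K * S / 100  (simplified USLE)
R * K = 1744 * 0.043 = 74.992
E = 74.992 * 33.4 / 100 = 25.05 t/ha

25.05


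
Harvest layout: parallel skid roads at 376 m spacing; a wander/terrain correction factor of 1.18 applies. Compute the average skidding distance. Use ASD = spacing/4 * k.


Formula: ASD = (spacing / 4) * correction
Uncorrected distance = spacing / 4 = 376 / 4 = 94 m
ASD = 94 * 1.18 = 111 m

111


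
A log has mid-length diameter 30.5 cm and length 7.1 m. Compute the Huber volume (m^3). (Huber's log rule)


Huber: V = Am * L,  Am = pi*(Dm/200)^2
Am = pi*(30.5/200)^2 = 0.073062 m^2
V = 0.073062*7.1 = 0.5187 m^3

0.5187


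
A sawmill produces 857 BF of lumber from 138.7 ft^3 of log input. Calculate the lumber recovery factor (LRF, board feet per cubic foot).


Formula: LRF = Lumber Output (BF) / Log Input (ft^3)
LRF = 857 BF / 138.7 ft^3
LRF = 6.18 BF/ft^3

6.18


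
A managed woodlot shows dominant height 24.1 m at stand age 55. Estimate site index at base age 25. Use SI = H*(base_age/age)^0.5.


Formula: SI = H_dom * (base_age / age)^0.5
Age ratio = 25 / 55 = 0.45455
sqrt(age_ratio) = 0.6742
SI = 24.1 * 0.6742 = 16.2 m

16.2


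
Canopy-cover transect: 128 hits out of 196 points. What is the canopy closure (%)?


Formula: Canopy closure = covered points / total points * 100
Closure = 128 / 196 * 100
Closure = 0.6531 * 100 = 65.3%

65.3


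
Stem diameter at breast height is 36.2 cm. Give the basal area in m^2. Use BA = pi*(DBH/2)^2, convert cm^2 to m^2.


Formula: BA = pi * (DBH/2)^2 / 10000  (cm^2 to m^2)
Radius = DBH/2 = 36.2/2 = 18.1 cm
BA = pi * 18.1^2 / 10000
   = 1029.2172 cm^2 / 10000
   = 0.1029 m^2

0.1029


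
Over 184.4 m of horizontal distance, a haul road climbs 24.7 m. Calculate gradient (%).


Formula: Gradient = rise / run * 100
Gradient = 24.7 / 184.4 * 100 = 13.4%

13.4


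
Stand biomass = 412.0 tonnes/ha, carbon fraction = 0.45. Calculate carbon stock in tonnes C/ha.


Formula: Carbon Stock = Biomass * Carbon Fraction
C = 412.0 t/ha * 0.45
C = 185.4 t C/ha

185.4


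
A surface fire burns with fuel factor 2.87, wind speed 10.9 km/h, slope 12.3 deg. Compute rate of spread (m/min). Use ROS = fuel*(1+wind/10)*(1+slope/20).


Formula: ROS = fuel * (1 + wind/10) * (1 + slope/20)
Wind factor = 1 + 10.9/10 = 2.09
Slope factor = 1 + 12.3/20 = 1.615
ROS = 2.87 * 2.09 * 1.615 = 9.69 m/min

9.69


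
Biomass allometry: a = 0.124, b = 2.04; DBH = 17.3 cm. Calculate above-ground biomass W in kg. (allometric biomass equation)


Formula: W = a * DBH^b  (allometric power law)
DBH^b = 17.3^2.04 = 335.4394
W = 0.124 * 335.4394 = 41.6 kg

41.6


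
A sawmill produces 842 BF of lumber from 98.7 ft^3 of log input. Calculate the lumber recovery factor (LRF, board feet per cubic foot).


Formula: LRF = Lumber Output (BF) / Log Input (ft^3)
LRF = 842 BF / 98.7 ft^3
LRF = 8.53 BF/ft^3

8.53


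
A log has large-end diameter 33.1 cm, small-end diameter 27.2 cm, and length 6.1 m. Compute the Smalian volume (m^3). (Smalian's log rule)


Smalian: V = (A1 + A2)/2 * L,  A = pi*(D/200)^2
A1 = pi*(33.1/200)^2 = 0.086049 m^2
A2 = pi*(27.2/200)^2 = 0.058107 m^2
V = (0.086049+0.058107)/2*6.1 = 0.4397 m^3

0.4397


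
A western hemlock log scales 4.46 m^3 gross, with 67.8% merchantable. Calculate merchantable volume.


Formula: MV = V_total * (merchantable_pct / 100)
Merchantable fraction = 67.8% / 100 = 0.678
MV = 4.46 m^3 * 0.678 = 3.024 m^3

3.024


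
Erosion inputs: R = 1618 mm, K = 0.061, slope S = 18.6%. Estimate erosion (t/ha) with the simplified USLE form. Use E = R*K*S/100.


Formula: E = R * K * S / 100  (simplified USLE)
R * K = 1618 * 0.061 = 98.698
E = 98.698 * 18.6 / 100 = 18.36 t/ha

18.36


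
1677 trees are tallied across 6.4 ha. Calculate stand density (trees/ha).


Formula: Stand Density = N_trees / Area_ha
Density = 1677 trees / 6.4 ha
Density = 262 trees/ha

262


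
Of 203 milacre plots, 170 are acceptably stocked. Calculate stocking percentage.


Formula: Stocking % = stocked plots / total plots * 100
Stocking = 170 / 203 * 100
Stocking = 0.8374 * 100 = 83.7%

83.7


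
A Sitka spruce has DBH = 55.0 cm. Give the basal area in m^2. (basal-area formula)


Formula: BA = pi * (DBH/2)^2 / 10000  (cm^2 to m^2)
Radius = DBH/2 = 55.0/2 = 27.5 cm
BA = pi * 27.5^2 / 10000
   = 2375.8294 cm^2 / 10000
   = 0.2376 m^2

0.2376


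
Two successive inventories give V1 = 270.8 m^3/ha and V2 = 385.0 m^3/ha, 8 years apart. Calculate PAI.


Formula: PAI = (V_T2 - V_T1) / (T2 - T1)
Volume increment = 385.0 - 270.8 = 114.2 m^3/ha
PAI = 114.2 / 8 = 14.28 m^3/ha/year

14.28


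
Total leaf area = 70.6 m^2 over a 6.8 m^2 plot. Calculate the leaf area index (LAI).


Formula: LAI = total leaf area / ground area  (dimensionless)
LAI = 70.6 m^2 / 6.8 m^2
LAI = 10.38

10.38


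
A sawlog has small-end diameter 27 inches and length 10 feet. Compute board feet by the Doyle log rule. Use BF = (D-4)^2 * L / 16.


Doyle: BF = (D - 4)^2 * L / 16
Adjusted diameter = 27 - 4 = 23 in
(D-4)^2 = 23^2 = 529
BF = 529 * 10 / 16 = 331 BF

331


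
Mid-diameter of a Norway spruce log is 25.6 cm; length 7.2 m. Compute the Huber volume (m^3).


Huber: V = Am * L,  Am = pi*(Dm/200)^2
Am = pi*(25.6/200)^2 = 0.051472 m^2
V = 0.051472*7.2 = 0.3706 m^3

0.3706


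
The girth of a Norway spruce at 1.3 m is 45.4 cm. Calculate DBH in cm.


Formula: DBH = C / pi
DBH = 45.4 / pi
pi = 3.14159...
DBH = 14.5 cm

14.5


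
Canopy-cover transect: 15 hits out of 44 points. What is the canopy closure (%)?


Formula: Canopy closure = covered points / total points * 100
Closure = 15 / 44 * 100
Closure = 0.3409 * 100 = 34.1%

34.1


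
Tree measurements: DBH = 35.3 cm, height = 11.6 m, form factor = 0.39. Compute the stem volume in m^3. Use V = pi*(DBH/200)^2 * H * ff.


Formula: V = pi * (DBH/200)^2 * H * ff
Radius = DBH/200 = 35.3/200 = 0.1765 m
Radius^2 = 0.1765^2 = 0.03115225 m^2
V = pi * 0.03115225 * 11.6 * 0.39
V = 0.443 m^3

0.443


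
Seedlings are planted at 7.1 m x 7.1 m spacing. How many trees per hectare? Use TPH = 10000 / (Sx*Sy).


Formula: TPH = 10000 m^2/ha / (spacing_x * spacing_y)
Area per tree = 7.1 m * 7.1 m = 50.41 m^2
TPH = 10000 / 50.41 = 198 trees/ha

198


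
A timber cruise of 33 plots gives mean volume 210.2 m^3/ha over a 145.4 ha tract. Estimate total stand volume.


Formula: Total Volume = Mean Volume per ha * Total Area
Total Volume = 210.2 m^3/ha * 145.4 ha
Total Volume = 30563 m^3

30563


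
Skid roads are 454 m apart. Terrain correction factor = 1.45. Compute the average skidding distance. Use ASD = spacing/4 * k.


Formula: ASD = (spacing / 4) * correction
Uncorrected distance = spacing / 4 = 454 / 4 = 113.5 m
ASD = 113.5 * 1.45 = 165 m

165


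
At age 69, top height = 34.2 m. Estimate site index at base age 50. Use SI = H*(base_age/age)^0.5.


Formula: SI = H_dom * (base_age / age)^0.5
Age ratio = 50 / 69 = 0.72464
sqrt(age_ratio) = 0.85126
SI = 34.2 * 0.85126 = 29.1 m

29.1


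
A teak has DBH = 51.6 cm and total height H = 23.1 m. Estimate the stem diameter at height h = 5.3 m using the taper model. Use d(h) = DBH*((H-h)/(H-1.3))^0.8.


Taper: d(h) = DBH * ((H - h) / (H - 1.3))^0.8
Numerator = H - h = 23.1 - 5.3 = 17.8 m
Denominator = H - 1.3 = 23.1 - 1.3 = 21.8 m
Ratio = 17.8 / 21.8 = 0.81651
d = 51.6 * 0.81651^0.8 = 43.9 cm

43.9


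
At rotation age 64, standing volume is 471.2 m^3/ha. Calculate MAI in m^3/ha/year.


Formula: MAI = Total Volume / Stand Age
MAI = 471.2 m^3/ha / 64 years
MAI = 7.36 m^3/ha/year

7.36


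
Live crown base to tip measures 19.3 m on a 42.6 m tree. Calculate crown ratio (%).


Formula: Crown Ratio = (Crown Length / Total Height) * 100
CR = (19.3 m / 42.6 m) * 100
CR = 0.4531 * 100 = 45.3%

45.3


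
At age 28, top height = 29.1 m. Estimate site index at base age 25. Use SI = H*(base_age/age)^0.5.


Formula: SI = H_dom * (base_age / age)^0.5
Age ratio = 25 / 28 = 0.89286
sqrt(age_ratio) = 0.94491
SI = 29.1 * 0.94491 = 27.5 m

27.5


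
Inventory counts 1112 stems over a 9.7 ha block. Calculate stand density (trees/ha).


Formula: Stand Density = N_trees / Area_ha
Density = 1112 trees / 9.7 ha
Density = 115 trees/ha

115


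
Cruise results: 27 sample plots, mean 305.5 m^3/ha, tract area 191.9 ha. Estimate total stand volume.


Formula: Total Volume = Mean Volume per ha * Total Area
Total Volume = 305.5 m^3/ha * 191.9 ha
Total Volume = 58625 m^3

58625


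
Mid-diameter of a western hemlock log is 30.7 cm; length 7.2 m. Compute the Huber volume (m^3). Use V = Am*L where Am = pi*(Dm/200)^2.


Huber: V = Am * L,  Am = pi*(Dm/200)^2
Am = pi*(30.7/200)^2 = 0.074023 m^2
V = 0.074023*7.2 = 0.533 m^3

0.533


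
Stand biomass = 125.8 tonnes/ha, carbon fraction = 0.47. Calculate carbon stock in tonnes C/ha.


Formula: Carbon Stock = Biomass * Carbon Fraction
C = 125.8 t/ha * 0.47
C = 59.1 t C/ha

59.1


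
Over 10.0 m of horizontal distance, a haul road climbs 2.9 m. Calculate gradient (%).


Formula: Gradient = rise / run * 100
Gradient = 2.9 / 10.0 * 100 = 29.0%

29.0


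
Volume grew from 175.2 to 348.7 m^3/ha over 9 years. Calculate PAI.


Formula: PAI = (V_T2 - V_T1) / (T2 - T1)
Volume increment = 348.7 - 175.2 = 173.5 m^3/ha
PAI = 173.5 / 9 = 19.28 m^3/ha/year

19.28


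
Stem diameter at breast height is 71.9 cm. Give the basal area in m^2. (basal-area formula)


Formula: BA = pi * (DBH/2)^2 / 10000  (cm^2 to m^2)
Radius = DBH/2 = 71.9/2 = 35.95 cm
BA = pi * 35.95^2 / 10000
   = 4060.2022 cm^2 / 10000
   = 0.406 m^2

0.406


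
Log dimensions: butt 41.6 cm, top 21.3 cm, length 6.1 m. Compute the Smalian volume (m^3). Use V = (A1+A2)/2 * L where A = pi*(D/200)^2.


Smalian: V = (A1 + A2)/2 * L,  A = pi*(D/200)^2
A1 = pi*(41.6/200)^2 = 0.135918 m^2
A2 = pi*(21.3/200)^2 = 0.035633 m^2
V = (0.135918+0.035633)/2*6.1 = 0.5232 m^3

0.5232


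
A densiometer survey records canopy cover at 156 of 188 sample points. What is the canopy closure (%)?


Formula: Canopy closure = covered points / total points * 100
Closure = 156 / 188 * 100
Closure = 0.8298 * 100 = 83.0%

83.0


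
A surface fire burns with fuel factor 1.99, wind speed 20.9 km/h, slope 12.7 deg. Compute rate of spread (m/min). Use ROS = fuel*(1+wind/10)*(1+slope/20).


Formula: ROS = fuel * (1 + wind/10) * (1 + slope/20)
Wind factor = 1 + 20.9/10 = 3.09
Slope factor = 1 + 12.7/20 = 1.635
ROS = 1.99 * 3.09 * 1.635 = 10.05 m/min

10.05


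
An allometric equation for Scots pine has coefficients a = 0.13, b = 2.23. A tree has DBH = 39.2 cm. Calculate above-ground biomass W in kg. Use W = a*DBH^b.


Formula: W = a * DBH^b  (allometric power law)
DBH^b = 39.2^2.23 = 3572.9582
W = 0.13 * 3572.9582 = 464.5 kg

464.5


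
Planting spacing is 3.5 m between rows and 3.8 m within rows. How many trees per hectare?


Formula: TPH = 10000 m^2/ha / (spacing_x * spacing_y)
Area per tree = 3.5 m * 3.8 m = 13.3 m^2
TPH = 10000 / 13.3 = 752 trees/ha

752


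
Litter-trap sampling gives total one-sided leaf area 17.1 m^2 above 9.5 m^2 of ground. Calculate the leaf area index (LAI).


Formula: LAI = total leaf area / ground area  (dimensionless)
LAI = 17.1 m^2 / 9.5 m^2
LAI = 1.8

1.8


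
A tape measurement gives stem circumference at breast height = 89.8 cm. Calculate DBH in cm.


Formula: DBH = C / pi
DBH = 89.8 / pi
pi = 3.14159...
DBH = 28.6 cm

28.6


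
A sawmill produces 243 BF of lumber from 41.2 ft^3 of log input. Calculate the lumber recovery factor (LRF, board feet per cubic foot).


Formula: LRF = Lumber Output (BF) / Log Input (ft^3)
LRF = 243 BF / 41.2 ft^3
LRF = 5.9 BF/ft^3

5.9


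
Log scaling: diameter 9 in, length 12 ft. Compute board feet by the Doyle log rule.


Doyle: BF = (D - 4)^2 * L / 16
Adjusted diameter = 9 - 4 = 5 in
(D-4)^2 = 5^2 = 25
BF = 25 * 12 / 16 = 19 BF

19


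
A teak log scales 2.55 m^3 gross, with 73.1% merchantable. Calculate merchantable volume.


Formula: MV = V_total * (merchantable_pct / 100)
Merchantable fraction = 73.1% / 100 = 0.731
MV = 2.55 m^3 * 0.731 = 1.864 m^3

1.864


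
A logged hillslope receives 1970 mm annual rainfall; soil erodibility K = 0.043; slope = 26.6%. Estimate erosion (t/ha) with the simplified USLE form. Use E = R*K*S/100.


Formula: E = R * K * S / 100  (simplified USLE)
R * K = 1970 * 0.043 = 84.71
E = 84.71 * 26.6 / 100 = 22.53 t/ha

22.53


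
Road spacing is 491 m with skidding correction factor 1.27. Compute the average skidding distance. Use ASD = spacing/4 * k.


Formula: ASD = (spacing / 4) * correction
Uncorrected distance = spacing / 4 = 491 / 4 = 122.75 m
ASD = 122.75 * 1.27 = 156 m

156


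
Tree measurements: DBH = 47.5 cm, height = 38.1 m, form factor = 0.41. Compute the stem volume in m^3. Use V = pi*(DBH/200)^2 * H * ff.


Formula: V = pi * (DBH/200)^2 * H * ff
Radius = DBH/200 = 47.5/200 = 0.2375 m
Radius^2 = 0.2375^2 = 0.05640625 m^2
V = pi * 0.05640625 * 38.1 * 0.41
V = 2.768 m^3

2.768


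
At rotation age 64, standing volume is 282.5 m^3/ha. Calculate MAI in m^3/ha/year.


Formula: MAI = Total Volume / Stand Age
MAI = 282.5 m^3/ha / 64 years
MAI = 4.41 m^3/ha/year

4.41


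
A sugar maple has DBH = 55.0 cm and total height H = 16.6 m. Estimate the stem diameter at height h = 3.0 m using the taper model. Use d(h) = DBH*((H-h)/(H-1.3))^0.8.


Taper: d(h) = DBH * ((H - h) / (H - 1.3))^0.8
Numerator = H - h = 16.6 - 3.0 = 13.6 m
Denominator = H - 1.3 = 16.6 - 1.3 = 15.3 m
Ratio = 13.6 / 15.3 = 0.88889
d = 55.0 * 0.88889^0.8 = 50.1 cm

50.1


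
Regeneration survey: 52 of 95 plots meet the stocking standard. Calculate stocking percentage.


Formula: Stocking % = stocked plots / total plots * 100
Stocking = 52 / 95 * 100
Stocking = 0.5474 * 100 = 54.7%

54.7


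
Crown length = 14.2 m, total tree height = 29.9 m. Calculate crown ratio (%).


Formula: Crown Ratio = (Crown Length / Total Height) * 100
CR = (14.2 m / 29.9 m) * 100
CR = 0.4749 * 100 = 47.5%

47.5


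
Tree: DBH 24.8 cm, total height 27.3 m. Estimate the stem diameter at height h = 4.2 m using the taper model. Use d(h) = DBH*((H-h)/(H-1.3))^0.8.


Taper: d(h) = DBH * ((H - h) / (H - 1.3))^0.8
Numerator = H - h = 27.3 - 4.2 = 23.1 m
Denominator = H - 1.3 = 27.3 - 1.3 = 26.0 m
Ratio = 23.1 / 26.0 = 0.88846
d = 24.8 * 0.88846^0.8 = 22.6 cm

22.6


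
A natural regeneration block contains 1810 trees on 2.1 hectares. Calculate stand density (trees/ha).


Formula: Stand Density = N_trees / Area_ha
Density = 1810 trees / 2.1 ha
Density = 862 trees/ha

862


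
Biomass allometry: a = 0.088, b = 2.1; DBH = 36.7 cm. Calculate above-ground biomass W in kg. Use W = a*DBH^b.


Formula: W = a * DBH^b  (allometric power law)
DBH^b = 36.7^2.1 = 1931.0732
W = 0.088 * 1931.0732 = 169.9 kg

169.9


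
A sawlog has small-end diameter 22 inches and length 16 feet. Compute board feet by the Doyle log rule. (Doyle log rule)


Doyle: BF = (D - 4)^2 * L / 16
Adjusted diameter = 22 - 4 = 18 in
(D-4)^2 = 18^2 = 324
BF = 324 * 16 / 16 = 324 BF

324


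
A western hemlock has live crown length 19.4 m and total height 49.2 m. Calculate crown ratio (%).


Formula: Crown Ratio = (Crown Length / Total Height) * 100
CR = (19.4 m / 49.2 m) * 100
CR = 0.3943 * 100 = 39.4%

39.4


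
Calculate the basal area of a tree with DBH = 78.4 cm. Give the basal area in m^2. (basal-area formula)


Formula: BA = pi * (DBH/2)^2 / 10000  (cm^2 to m^2)
Radius = DBH/2 = 78.4/2 = 39.2 cm
BA = pi * 39.2^2 / 10000
   = 4827.4969 cm^2 / 10000
   = 0.4827 m^2

0.4827


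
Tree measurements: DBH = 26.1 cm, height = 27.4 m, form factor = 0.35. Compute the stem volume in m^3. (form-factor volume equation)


Formula: V = pi * (DBH/200)^2 * H * ff
Radius = DBH/200 = 26.1/200 = 0.1305 m
Radius^2 = 0.1305^2 = 0.01703025 m^2
V = pi * 0.01703025 * 27.4 * 0.35
V = 0.513 m^3

0.513


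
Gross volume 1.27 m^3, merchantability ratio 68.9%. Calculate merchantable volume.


Formula: MV = V_total * (merchantable_pct / 100)
Merchantable fraction = 68.9% / 100 = 0.689
MV = 1.27 m^3 * 0.689 = 0.875 m^3

0.875


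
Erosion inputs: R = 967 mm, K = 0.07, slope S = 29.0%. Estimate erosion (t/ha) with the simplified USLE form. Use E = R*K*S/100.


Formula: E = R * K * S / 100  (simplified USLE)
R * K = 967 * 0.07 = 67.69
E = 67.69 * 29.0 / 100 = 19.63 t/ha

19.63


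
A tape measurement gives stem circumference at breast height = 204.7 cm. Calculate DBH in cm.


Formula: DBH = C / pi
DBH = 204.7 / pi
pi = 3.14159...
DBH = 65.2 cm

65.2
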